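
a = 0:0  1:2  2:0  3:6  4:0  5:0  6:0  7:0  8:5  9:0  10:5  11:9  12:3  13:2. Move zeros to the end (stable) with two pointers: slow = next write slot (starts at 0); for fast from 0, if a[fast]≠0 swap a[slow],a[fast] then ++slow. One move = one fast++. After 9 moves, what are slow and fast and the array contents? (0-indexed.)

slow=3, fast=9, a=[2, 6, 5, 0, 0, 0, 0, 0, 0, 0, 5, 9, 3, 2]

(s=0,f=0) a[fast]=0 → fast++
(s=0,f=1) a[fast]=2≠0 swap→a[0]=2 → slow++,fast++
(s=1,f=2) a[fast]=0 → fast++
(s=1,f=3) a[fast]=6≠0 swap→a[1]=6 → slow++,fast++
(s=2,f=4) a[fast]=0 → fast++
(s=2,f=5) a[fast]=0 → fast++
(s=2,f=6) a[fast]=0 → fast++
(s=2,f=7) a[fast]=0 → fast++
(s=2,f=8) a[fast]=5≠0 swap→a[2]=5 → slow++,fast++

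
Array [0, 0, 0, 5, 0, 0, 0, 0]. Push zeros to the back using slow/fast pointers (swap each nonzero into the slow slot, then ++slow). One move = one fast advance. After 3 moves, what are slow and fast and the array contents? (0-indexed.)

slow=0 fast=0: a[fast]=0, fast++
slow=0 fast=1: a[fast]=0, fast++
slow=0 fast=2: a[fast]=0, fast++

slow=0, fast=3, a=[0, 0, 0, 5, 0, 0, 0, 0]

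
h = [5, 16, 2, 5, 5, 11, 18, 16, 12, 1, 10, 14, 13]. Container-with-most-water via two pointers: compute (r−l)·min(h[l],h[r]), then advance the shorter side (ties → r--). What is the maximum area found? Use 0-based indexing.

max area = 143

l=0 r=12: min(5,13)*12=60 best=60 *, l++
l=1 r=12: min(16,13)*11=143 best=143 *, r--
l=1 r=11: min(16,14)*10=140 best=143, r--
l=1 r=10: min(16,10)*9=90 best=143, r--
l=1 r=9: min(16,1)*8=8 best=143, r--
l=1 r=8: min(16,12)*7=84 best=143, r--
l=1 r=7: min(16,16)*6=96 best=143, r--
l=1 r=6: min(16,18)*5=80 best=143, l++
l=2 r=6: min(2,18)*4=8 best=143, l++
l=3 r=6: min(5,18)*3=15 best=143, l++
l=4 r=6: min(5,18)*2=10 best=143, l++
l=5 r=6: min(11,18)*1=11 best=143, l++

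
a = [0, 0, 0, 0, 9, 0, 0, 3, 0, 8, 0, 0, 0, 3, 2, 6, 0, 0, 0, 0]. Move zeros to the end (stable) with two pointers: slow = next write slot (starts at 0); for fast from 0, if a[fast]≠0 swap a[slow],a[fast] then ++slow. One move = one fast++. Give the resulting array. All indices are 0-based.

[9, 3, 8, 3, 2, 6, 0, 0, 0, 0, 0, 0, 0, 0, 0, 0, 0, 0, 0, 0]

slow=0 fast=0: a[fast]=0, fast++
slow=0 fast=1: a[fast]=0, fast++
slow=0 fast=2: a[fast]=0, fast++
slow=0 fast=3: a[fast]=0, fast++
slow=0 fast=4: a[fast]=9≠0 swap→a[0]=9, slow++,fast++
slow=1 fast=5: a[fast]=0, fast++
slow=1 fast=6: a[fast]=0, fast++
slow=1 fast=7: a[fast]=3≠0 swap→a[1]=3, slow++,fast++
slow=2 fast=8: a[fast]=0, fast++
slow=2 fast=9: a[fast]=8≠0 swap→a[2]=8, slow++,fast++
slow=3 fast=10: a[fast]=0, fast++
slow=3 fast=11: a[fast]=0, fast++
slow=3 fast=12: a[fast]=0, fast++
slow=3 fast=13: a[fast]=3≠0 swap→a[3]=3, slow++,fast++
slow=4 fast=14: a[fast]=2≠0 swap→a[4]=2, slow++,fast++
slow=5 fast=15: a[fast]=6≠0 swap→a[5]=6, slow++,fast++
slow=6 fast=16: a[fast]=0, fast++
slow=6 fast=17: a[fast]=0, fast++
slow=6 fast=18: a[fast]=0, fast++
slow=6 fast=19: a[fast]=0, fast++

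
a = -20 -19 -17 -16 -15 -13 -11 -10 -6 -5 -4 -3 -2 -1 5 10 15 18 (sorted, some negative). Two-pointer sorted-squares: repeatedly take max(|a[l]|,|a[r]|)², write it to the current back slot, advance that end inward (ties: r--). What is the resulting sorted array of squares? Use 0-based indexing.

[0,17] |-20|>|18| out[17]=400 → l++
[1,17] |-19|>|18| out[16]=361 → l++
[2,17] |-17|<=|18| out[15]=324 → r--
[2,16] |-17|>|15| out[14]=289 → l++
[3,16] |-16|>|15| out[13]=256 → l++
[4,16] |-15|<=|15| out[12]=225 → r--
[4,15] |-15|>|10| out[11]=225 → l++
[5,15] |-13|>|10| out[10]=169 → l++
[6,15] |-11|>|10| out[9]=121 → l++
[7,15] |-10|<=|10| out[8]=100 → r--
[7,14] |-10|>|5| out[7]=100 → l++
[8,14] |-6|>|5| out[6]=36 → l++
[9,14] |-5|<=|5| out[5]=25 → r--
[9,13] |-5|>|-1| out[4]=25 → l++
[10,13] |-4|>|-1| out[3]=16 → l++
[11,13] |-3|>|-1| out[2]=9 → l++
[12,13] |-2|>|-1| out[1]=4 → l++
[13,13] |-1|<=|-1| out[0]=1 → r--

[1, 4, 9, 16, 25, 25, 36, 100, 100, 121, 169, 225, 225, 256, 289, 324, 361, 400]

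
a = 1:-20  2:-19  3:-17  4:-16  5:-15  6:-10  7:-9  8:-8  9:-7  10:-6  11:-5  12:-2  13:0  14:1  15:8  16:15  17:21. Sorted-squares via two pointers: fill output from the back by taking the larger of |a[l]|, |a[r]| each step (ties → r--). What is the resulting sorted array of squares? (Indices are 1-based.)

[1,17] |-20|<=|21| out[17]=441 → r--
[1,16] |-20|>|15| out[16]=400 → l++
[2,16] |-19|>|15| out[15]=361 → l++
[3,16] |-17|>|15| out[14]=289 → l++
[4,16] |-16|>|15| out[13]=256 → l++
[5,16] |-15|<=|15| out[12]=225 → r--
[5,15] |-15|>|8| out[11]=225 → l++
[6,15] |-10|>|8| out[10]=100 → l++
[7,15] |-9|>|8| out[9]=81 → l++
[8,15] |-8|<=|8| out[8]=64 → r--
[8,14] |-8|>|1| out[7]=64 → l++
[9,14] |-7|>|1| out[6]=49 → l++
[10,14] |-6|>|1| out[5]=36 → l++
[11,14] |-5|>|1| out[4]=25 → l++
[12,14] |-2|>|1| out[3]=4 → l++
[13,14] |0|<=|1| out[2]=1 → r--
[13,13] |0|<=|0| out[1]=0 → r--

[0, 1, 4, 25, 36, 49, 64, 64, 81, 100, 225, 225, 256, 289, 361, 400, 441]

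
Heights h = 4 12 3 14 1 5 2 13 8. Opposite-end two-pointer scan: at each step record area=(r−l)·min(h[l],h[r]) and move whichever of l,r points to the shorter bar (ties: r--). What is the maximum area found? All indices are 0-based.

max area = 72

[0,8] min(4,8)*8=32 best=32 * → l++
[1,8] min(12,8)*7=56 best=56 * → r--
[1,7] min(12,13)*6=72 best=72 * → l++
[2,7] min(3,13)*5=15 best=72 → l++
[3,7] min(14,13)*4=52 best=72 → r--
[3,6] min(14,2)*3=6 best=72 → r--
[3,5] min(14,5)*2=10 best=72 → r--
[3,4] min(14,1)*1=1 best=72 → r--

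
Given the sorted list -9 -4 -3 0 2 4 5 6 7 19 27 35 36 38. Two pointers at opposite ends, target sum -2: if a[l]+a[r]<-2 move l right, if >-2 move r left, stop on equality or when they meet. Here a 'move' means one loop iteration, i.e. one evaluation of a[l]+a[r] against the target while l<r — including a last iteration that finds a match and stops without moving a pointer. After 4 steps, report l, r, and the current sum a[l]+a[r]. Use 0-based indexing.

[0,13] -9+38=29 >-2 → r--
[0,12] -9+36=27 >-2 → r--
[0,11] -9+35=26 >-2 → r--
[0,10] -9+27=18 >-2 → r--

l=0, r=9, sum=10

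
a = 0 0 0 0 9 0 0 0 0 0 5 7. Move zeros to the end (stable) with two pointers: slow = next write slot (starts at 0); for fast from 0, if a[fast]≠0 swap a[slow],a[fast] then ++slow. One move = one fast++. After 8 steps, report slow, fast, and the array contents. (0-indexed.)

slow=0 fast=0: a[fast]=0, fast++
slow=0 fast=1: a[fast]=0, fast++
slow=0 fast=2: a[fast]=0, fast++
slow=0 fast=3: a[fast]=0, fast++
slow=0 fast=4: a[fast]=9≠0 swap→a[0]=9, slow++,fast++
slow=1 fast=5: a[fast]=0, fast++
slow=1 fast=6: a[fast]=0, fast++
slow=1 fast=7: a[fast]=0, fast++

slow=1, fast=8, a=[9, 0, 0, 0, 0, 0, 0, 0, 0, 0, 5, 7]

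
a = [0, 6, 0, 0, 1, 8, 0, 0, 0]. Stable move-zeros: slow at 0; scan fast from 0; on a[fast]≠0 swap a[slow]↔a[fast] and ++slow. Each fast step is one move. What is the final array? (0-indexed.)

[6, 1, 8, 0, 0, 0, 0, 0, 0]

slow=0 fast=0: a[fast]=0, fast++
slow=0 fast=1: a[fast]=6≠0 swap→a[0]=6, slow++,fast++
slow=1 fast=2: a[fast]=0, fast++
slow=1 fast=3: a[fast]=0, fast++
slow=1 fast=4: a[fast]=1≠0 swap→a[1]=1, slow++,fast++
slow=2 fast=5: a[fast]=8≠0 swap→a[2]=8, slow++,fast++
slow=3 fast=6: a[fast]=0, fast++
slow=3 fast=7: a[fast]=0, fast++
slow=3 fast=8: a[fast]=0, fast++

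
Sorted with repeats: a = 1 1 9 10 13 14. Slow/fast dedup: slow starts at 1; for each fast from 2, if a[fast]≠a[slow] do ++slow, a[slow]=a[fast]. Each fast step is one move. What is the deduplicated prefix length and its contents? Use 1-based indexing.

slow=1 fast=2: a[fast]=1=a[slow] dup, fast++
slow=1 fast=3: a[fast]=9≠a[slow]=1 write a[2]=9, slow++,fast++
slow=2 fast=4: a[fast]=10≠a[slow]=9 write a[3]=10, slow++,fast++
slow=3 fast=5: a[fast]=13≠a[slow]=10 write a[4]=13, slow++,fast++
slow=4 fast=6: a[fast]=14≠a[slow]=13 write a[5]=14, slow++,fast++

length 5; prefix = [1, 9, 10, 13, 14]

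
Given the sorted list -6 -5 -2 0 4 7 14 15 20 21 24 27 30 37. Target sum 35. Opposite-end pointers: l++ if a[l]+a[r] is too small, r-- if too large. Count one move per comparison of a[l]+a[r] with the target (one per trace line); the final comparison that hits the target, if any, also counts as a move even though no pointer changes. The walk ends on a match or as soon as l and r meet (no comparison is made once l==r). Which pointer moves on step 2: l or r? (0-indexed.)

l

[0,13] -6+37=31 <35 → l++
[1,13] -5+37=32 <35 → l++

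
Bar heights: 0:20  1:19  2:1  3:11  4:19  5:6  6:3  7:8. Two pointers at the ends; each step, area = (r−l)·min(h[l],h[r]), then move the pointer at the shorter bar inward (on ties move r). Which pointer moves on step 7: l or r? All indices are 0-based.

r

[0,7] min(20,8)*7=56 best=56 * → r--
[0,6] min(20,3)*6=18 best=56 → r--
[0,5] min(20,6)*5=30 best=56 → r--
[0,4] min(20,19)*4=76 best=76 * → r--
[0,3] min(20,11)*3=33 best=76 → r--
[0,2] min(20,1)*2=2 best=76 → r--
[0,1] min(20,19)*1=19 best=76 → r--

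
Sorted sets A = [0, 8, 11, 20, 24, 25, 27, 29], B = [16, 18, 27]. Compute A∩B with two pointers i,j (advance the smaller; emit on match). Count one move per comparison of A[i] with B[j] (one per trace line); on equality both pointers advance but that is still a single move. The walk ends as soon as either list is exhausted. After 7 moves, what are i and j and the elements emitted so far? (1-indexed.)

i=6, j=3, emitted=[]

i=1 j=1: 0<16, i++
i=2 j=1: 8<16, i++
i=3 j=1: 11<16, i++
i=4 j=1: 20>16, j++
i=4 j=2: 20>18, j++
i=4 j=3: 20<27, i++
i=5 j=3: 24<27, i++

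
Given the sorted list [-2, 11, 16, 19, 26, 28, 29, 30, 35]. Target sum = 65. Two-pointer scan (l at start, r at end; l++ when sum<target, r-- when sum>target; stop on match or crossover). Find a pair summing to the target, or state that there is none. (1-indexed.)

(30, 35)

l=1 r=9: -2+35=33 <65, l++
l=2 r=9: 11+35=46 <65, l++
l=3 r=9: 16+35=51 <65, l++
l=4 r=9: 19+35=54 <65, l++
l=5 r=9: 26+35=61 <65, l++
l=6 r=9: 28+35=63 <65, l++
l=7 r=9: 29+35=64 <65, l++
l=8 r=9: 30+35=65, found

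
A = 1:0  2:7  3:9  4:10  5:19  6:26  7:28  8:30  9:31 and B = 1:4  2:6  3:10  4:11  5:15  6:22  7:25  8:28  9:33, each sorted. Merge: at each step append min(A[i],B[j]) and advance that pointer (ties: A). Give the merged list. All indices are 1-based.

[0, 4, 6, 7, 9, 10, 10, 11, 15, 19, 22, 25, 26, 28, 28, 30, 31, 33]

i=1 j=1: A[i]=0<=B[j]=4 take 0, i++
i=2 j=1: A[i]=7>B[j]=4 take 4, j++
i=2 j=2: A[i]=7>B[j]=6 take 6, j++
i=2 j=3: A[i]=7<=B[j]=10 take 7, i++
i=3 j=3: A[i]=9<=B[j]=10 take 9, i++
i=4 j=3: A[i]=10<=B[j]=10 take 10, i++
i=5 j=3: A[i]=19>B[j]=10 take 10, j++
i=5 j=4: A[i]=19>B[j]=11 take 11, j++
i=5 j=5: A[i]=19>B[j]=15 take 15, j++
i=5 j=6: A[i]=19<=B[j]=22 take 19, i++
i=6 j=6: A[i]=26>B[j]=22 take 22, j++
i=6 j=7: A[i]=26>B[j]=25 take 25, j++
i=6 j=8: A[i]=26<=B[j]=28 take 26, i++
i=7 j=8: A[i]=28<=B[j]=28 take 28, i++
i=8 j=8: A[i]=30>B[j]=28 take 28, j++
i=8 j=9: A[i]=30<=B[j]=33 take 30, i++
i=9 j=9: A[i]=31<=B[j]=33 take 31, i++
i=10 j=9: A done, take B[j]=33, j++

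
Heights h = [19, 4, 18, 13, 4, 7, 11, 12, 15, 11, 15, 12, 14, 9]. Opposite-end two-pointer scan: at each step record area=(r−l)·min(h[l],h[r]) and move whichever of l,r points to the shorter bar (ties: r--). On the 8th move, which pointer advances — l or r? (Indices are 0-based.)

l=0 r=13: min(19,9)*13=117 best=117 *, r--
l=0 r=12: min(19,14)*12=168 best=168 *, r--
l=0 r=11: min(19,12)*11=132 best=168, r--
l=0 r=10: min(19,15)*10=150 best=168, r--
l=0 r=9: min(19,11)*9=99 best=168, r--
l=0 r=8: min(19,15)*8=120 best=168, r--
l=0 r=7: min(19,12)*7=84 best=168, r--
l=0 r=6: min(19,11)*6=66 best=168, r--

r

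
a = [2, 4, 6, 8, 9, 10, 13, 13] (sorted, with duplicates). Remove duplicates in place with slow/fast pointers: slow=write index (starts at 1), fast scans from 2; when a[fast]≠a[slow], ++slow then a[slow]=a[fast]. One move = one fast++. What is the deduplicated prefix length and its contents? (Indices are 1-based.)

length 7; prefix = [2, 4, 6, 8, 9, 10, 13]

slow=1 fast=2: a[fast]=4≠a[slow]=2 write a[2]=4, slow++,fast++
slow=2 fast=3: a[fast]=6≠a[slow]=4 write a[3]=6, slow++,fast++
slow=3 fast=4: a[fast]=8≠a[slow]=6 write a[4]=8, slow++,fast++
slow=4 fast=5: a[fast]=9≠a[slow]=8 write a[5]=9, slow++,fast++
slow=5 fast=6: a[fast]=10≠a[slow]=9 write a[6]=10, slow++,fast++
slow=6 fast=7: a[fast]=13≠a[slow]=10 write a[7]=13, slow++,fast++
slow=7 fast=8: a[fast]=13=a[slow] dup, fast++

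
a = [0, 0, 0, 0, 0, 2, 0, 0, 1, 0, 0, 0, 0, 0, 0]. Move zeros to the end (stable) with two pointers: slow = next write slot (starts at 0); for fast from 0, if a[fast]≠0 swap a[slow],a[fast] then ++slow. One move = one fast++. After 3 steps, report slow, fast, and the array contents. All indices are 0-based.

slow=0, fast=3, a=[0, 0, 0, 0, 0, 2, 0, 0, 1, 0, 0, 0, 0, 0, 0]

slow=0 fast=0: a[fast]=0, fast++
slow=0 fast=1: a[fast]=0, fast++
slow=0 fast=2: a[fast]=0, fast++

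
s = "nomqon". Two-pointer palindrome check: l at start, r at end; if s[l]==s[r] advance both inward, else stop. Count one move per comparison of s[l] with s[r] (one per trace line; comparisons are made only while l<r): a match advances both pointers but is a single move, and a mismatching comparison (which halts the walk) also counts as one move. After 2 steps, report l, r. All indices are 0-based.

[0,5] 'n'=='n' → l++,r--
[1,4] 'o'=='o' → l++,r--

l=2, r=3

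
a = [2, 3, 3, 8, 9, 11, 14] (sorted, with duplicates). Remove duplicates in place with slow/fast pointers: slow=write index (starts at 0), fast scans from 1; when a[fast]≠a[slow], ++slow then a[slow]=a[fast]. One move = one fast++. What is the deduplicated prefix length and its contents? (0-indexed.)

length 6; prefix = [2, 3, 8, 9, 11, 14]

slow=0 fast=1: a[fast]=3≠a[slow]=2 write a[1]=3, slow++,fast++
slow=1 fast=2: a[fast]=3=a[slow] dup, fast++
slow=1 fast=3: a[fast]=8≠a[slow]=3 write a[2]=8, slow++,fast++
slow=2 fast=4: a[fast]=9≠a[slow]=8 write a[3]=9, slow++,fast++
slow=3 fast=5: a[fast]=11≠a[slow]=9 write a[4]=11, slow++,fast++
slow=4 fast=6: a[fast]=14≠a[slow]=11 write a[5]=14, slow++,fast++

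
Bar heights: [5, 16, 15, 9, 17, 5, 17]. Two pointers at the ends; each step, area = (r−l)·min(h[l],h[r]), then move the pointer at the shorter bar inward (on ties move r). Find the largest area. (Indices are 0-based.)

max area = 80

[0,6] min(5,17)*6=30 best=30 * → l++
[1,6] min(16,17)*5=80 best=80 * → l++
[2,6] min(15,17)*4=60 best=80 → l++
[3,6] min(9,17)*3=27 best=80 → l++
[4,6] min(17,17)*2=34 best=80 → r--
[4,5] min(17,5)*1=5 best=80 → r--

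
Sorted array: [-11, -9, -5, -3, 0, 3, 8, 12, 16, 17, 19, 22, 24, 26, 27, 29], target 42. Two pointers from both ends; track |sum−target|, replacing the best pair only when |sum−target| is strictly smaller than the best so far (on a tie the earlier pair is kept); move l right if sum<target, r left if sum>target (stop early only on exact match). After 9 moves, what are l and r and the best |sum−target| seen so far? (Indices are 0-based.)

l=0 r=15: -11+29=18 d=24 *, l++
l=1 r=15: -9+29=20 d=22 *, l++
l=2 r=15: -5+29=24 d=18 *, l++
l=3 r=15: -3+29=26 d=16 *, l++
l=4 r=15: 0+29=29 d=13 *, l++
l=5 r=15: 3+29=32 d=10 *, l++
l=6 r=15: 8+29=37 d=5 *, l++
l=7 r=15: 12+29=41 d=1 *, l++
l=8 r=15: 16+29=45 d=3, r--

l=8, r=14, best |Δ|=1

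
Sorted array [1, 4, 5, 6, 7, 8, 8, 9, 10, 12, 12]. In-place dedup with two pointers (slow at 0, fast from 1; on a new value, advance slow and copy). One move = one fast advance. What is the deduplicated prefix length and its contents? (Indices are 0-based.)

length 9; prefix = [1, 4, 5, 6, 7, 8, 9, 10, 12]

(s=0,f=1) a[fast]=4≠a[slow]=1 write a[1]=4 → slow++,fast++
(s=1,f=2) a[fast]=5≠a[slow]=4 write a[2]=5 → slow++,fast++
(s=2,f=3) a[fast]=6≠a[slow]=5 write a[3]=6 → slow++,fast++
(s=3,f=4) a[fast]=7≠a[slow]=6 write a[4]=7 → slow++,fast++
(s=4,f=5) a[fast]=8≠a[slow]=7 write a[5]=8 → slow++,fast++
(s=5,f=6) a[fast]=8=a[slow] dup → fast++
(s=5,f=7) a[fast]=9≠a[slow]=8 write a[6]=9 → slow++,fast++
(s=6,f=8) a[fast]=10≠a[slow]=9 write a[7]=10 → slow++,fast++
(s=7,f=9) a[fast]=12≠a[slow]=10 write a[8]=12 → slow++,fast++
(s=8,f=10) a[fast]=12=a[slow] dup → fast++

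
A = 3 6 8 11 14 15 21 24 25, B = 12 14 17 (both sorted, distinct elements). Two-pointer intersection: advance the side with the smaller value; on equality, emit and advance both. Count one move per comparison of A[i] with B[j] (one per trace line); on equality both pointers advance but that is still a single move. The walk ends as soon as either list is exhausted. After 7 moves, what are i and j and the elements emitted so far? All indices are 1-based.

[i=1,j=1] 3<12 → i++
[i=2,j=1] 6<12 → i++
[i=3,j=1] 8<12 → i++
[i=4,j=1] 11<12 → i++
[i=5,j=1] 14>12 → j++
[i=5,j=2] 14==14 emit → i++,j++
[i=6,j=3] 15<17 → i++

i=7, j=3, emitted=[14]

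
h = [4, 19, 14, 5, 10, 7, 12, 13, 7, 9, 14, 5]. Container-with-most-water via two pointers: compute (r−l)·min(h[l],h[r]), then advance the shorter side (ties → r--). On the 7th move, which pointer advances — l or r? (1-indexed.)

[1,12] min(4,5)*11=44 best=44 * → l++
[2,12] min(19,5)*10=50 best=50 * → r--
[2,11] min(19,14)*9=126 best=126 * → r--
[2,10] min(19,9)*8=72 best=126 → r--
[2,9] min(19,7)*7=49 best=126 → r--
[2,8] min(19,13)*6=78 best=126 → r--
[2,7] min(19,12)*5=60 best=126 → r--

r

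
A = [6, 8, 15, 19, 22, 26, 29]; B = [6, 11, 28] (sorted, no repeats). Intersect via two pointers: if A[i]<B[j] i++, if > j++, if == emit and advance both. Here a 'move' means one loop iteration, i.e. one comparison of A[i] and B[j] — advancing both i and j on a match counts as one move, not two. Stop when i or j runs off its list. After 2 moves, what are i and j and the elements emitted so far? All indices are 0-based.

[i=0,j=0] 6==6 emit → i++,j++
[i=1,j=1] 8<11 → i++

i=2, j=1, emitted=[6]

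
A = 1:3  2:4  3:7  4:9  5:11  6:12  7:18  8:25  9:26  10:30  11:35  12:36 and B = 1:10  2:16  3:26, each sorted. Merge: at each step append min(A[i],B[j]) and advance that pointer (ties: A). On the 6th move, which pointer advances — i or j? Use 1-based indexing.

i

[i=1,j=1] A[i]=3<=B[j]=10 take 3 → i++
[i=2,j=1] A[i]=4<=B[j]=10 take 4 → i++
[i=3,j=1] A[i]=7<=B[j]=10 take 7 → i++
[i=4,j=1] A[i]=9<=B[j]=10 take 9 → i++
[i=5,j=1] A[i]=11>B[j]=10 take 10 → j++
[i=5,j=2] A[i]=11<=B[j]=16 take 11 → i++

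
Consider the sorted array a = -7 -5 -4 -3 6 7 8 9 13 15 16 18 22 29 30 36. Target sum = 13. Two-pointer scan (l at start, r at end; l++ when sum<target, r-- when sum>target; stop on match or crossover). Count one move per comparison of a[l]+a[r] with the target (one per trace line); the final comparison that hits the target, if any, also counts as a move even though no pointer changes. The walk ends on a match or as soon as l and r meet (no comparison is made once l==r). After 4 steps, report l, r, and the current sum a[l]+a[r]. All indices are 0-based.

[0,15] -7+36=29 >13 → r--
[0,14] -7+30=23 >13 → r--
[0,13] -7+29=22 >13 → r--
[0,12] -7+22=15 >13 → r--

l=0, r=11, sum=11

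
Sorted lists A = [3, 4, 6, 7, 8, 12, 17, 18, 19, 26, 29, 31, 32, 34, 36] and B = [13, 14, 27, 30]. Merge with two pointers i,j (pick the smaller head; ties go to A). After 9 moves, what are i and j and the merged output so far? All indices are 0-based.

i=7, j=2, merged so far=[3, 4, 6, 7, 8, 12, 13, 14, 17]

i=0 j=0: A[i]=3<=B[j]=13 take 3, i++
i=1 j=0: A[i]=4<=B[j]=13 take 4, i++
i=2 j=0: A[i]=6<=B[j]=13 take 6, i++
i=3 j=0: A[i]=7<=B[j]=13 take 7, i++
i=4 j=0: A[i]=8<=B[j]=13 take 8, i++
i=5 j=0: A[i]=12<=B[j]=13 take 12, i++
i=6 j=0: A[i]=17>B[j]=13 take 13, j++
i=6 j=1: A[i]=17>B[j]=14 take 14, j++
i=6 j=2: A[i]=17<=B[j]=27 take 17, i++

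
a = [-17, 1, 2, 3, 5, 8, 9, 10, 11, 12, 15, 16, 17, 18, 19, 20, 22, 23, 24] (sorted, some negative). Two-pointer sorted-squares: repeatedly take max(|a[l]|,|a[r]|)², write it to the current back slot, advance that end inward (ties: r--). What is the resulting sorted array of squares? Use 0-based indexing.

[1, 4, 9, 25, 64, 81, 100, 121, 144, 225, 256, 289, 289, 324, 361, 400, 484, 529, 576]

l=0 r=18: |-17|<=|24| out[18]=576, r--
l=0 r=17: |-17|<=|23| out[17]=529, r--
l=0 r=16: |-17|<=|22| out[16]=484, r--
l=0 r=15: |-17|<=|20| out[15]=400, r--
l=0 r=14: |-17|<=|19| out[14]=361, r--
l=0 r=13: |-17|<=|18| out[13]=324, r--
l=0 r=12: |-17|<=|17| out[12]=289, r--
l=0 r=11: |-17|>|16| out[11]=289, l++
l=1 r=11: |1|<=|16| out[10]=256, r--
l=1 r=10: |1|<=|15| out[9]=225, r--
l=1 r=9: |1|<=|12| out[8]=144, r--
l=1 r=8: |1|<=|11| out[7]=121, r--
l=1 r=7: |1|<=|10| out[6]=100, r--
l=1 r=6: |1|<=|9| out[5]=81, r--
l=1 r=5: |1|<=|8| out[4]=64, r--
l=1 r=4: |1|<=|5| out[3]=25, r--
l=1 r=3: |1|<=|3| out[2]=9, r--
l=1 r=2: |1|<=|2| out[1]=4, r--
l=1 r=1: |1|<=|1| out[0]=1, r--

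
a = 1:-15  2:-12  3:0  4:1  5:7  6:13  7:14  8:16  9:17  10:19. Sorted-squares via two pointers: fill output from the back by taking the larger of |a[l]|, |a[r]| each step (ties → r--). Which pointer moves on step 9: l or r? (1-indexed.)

r

[1,10] |-15|<=|19| out[10]=361 → r--
[1,9] |-15|<=|17| out[9]=289 → r--
[1,8] |-15|<=|16| out[8]=256 → r--
[1,7] |-15|>|14| out[7]=225 → l++
[2,7] |-12|<=|14| out[6]=196 → r--
[2,6] |-12|<=|13| out[5]=169 → r--
[2,5] |-12|>|7| out[4]=144 → l++
[3,5] |0|<=|7| out[3]=49 → r--
[3,4] |0|<=|1| out[2]=1 → r--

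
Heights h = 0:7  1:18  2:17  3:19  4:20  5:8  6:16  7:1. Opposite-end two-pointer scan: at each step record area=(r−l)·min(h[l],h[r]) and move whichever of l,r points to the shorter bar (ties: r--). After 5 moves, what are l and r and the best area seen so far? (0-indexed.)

l=0 r=7: min(7,1)*7=7 best=7 *, r--
l=0 r=6: min(7,16)*6=42 best=42 *, l++
l=1 r=6: min(18,16)*5=80 best=80 *, r--
l=1 r=5: min(18,8)*4=32 best=80, r--
l=1 r=4: min(18,20)*3=54 best=80, l++

l=2, r=4, best area=80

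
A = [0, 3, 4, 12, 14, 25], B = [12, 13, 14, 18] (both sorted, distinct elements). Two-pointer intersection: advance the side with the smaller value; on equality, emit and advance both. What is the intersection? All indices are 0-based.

intersection = [12, 14]

i=0 j=0: 0<12, i++
i=1 j=0: 3<12, i++
i=2 j=0: 4<12, i++
i=3 j=0: 12==12 emit, i++,j++
i=4 j=1: 14>13, j++
i=4 j=2: 14==14 emit, i++,j++
i=5 j=3: 25>18, j++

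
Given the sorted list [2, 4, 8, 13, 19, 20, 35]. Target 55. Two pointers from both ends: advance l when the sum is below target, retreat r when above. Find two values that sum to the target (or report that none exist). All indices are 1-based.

[1,7] 2+35=37 <55 → l++
[2,7] 4+35=39 <55 → l++
[3,7] 8+35=43 <55 → l++
[4,7] 13+35=48 <55 → l++
[5,7] 19+35=54 <55 → l++
[6,7] 20+35=55 → found

(20, 35)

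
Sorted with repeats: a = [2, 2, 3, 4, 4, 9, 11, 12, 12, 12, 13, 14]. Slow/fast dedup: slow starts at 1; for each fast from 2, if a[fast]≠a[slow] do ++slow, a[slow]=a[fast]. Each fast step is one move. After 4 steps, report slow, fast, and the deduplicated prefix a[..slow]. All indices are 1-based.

slow=3, fast=6, prefix=[2, 3, 4]

(s=1,f=2) a[fast]=2=a[slow] dup → fast++
(s=1,f=3) a[fast]=3≠a[slow]=2 write a[2]=3 → slow++,fast++
(s=2,f=4) a[fast]=4≠a[slow]=3 write a[3]=4 → slow++,fast++
(s=3,f=5) a[fast]=4=a[slow] dup → fast++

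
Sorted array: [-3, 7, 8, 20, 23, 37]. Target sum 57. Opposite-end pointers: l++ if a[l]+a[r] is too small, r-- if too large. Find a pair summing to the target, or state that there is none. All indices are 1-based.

[1,6] -3+37=34 <57 → l++
[2,6] 7+37=44 <57 → l++
[3,6] 8+37=45 <57 → l++
[4,6] 20+37=57 → found

(20, 37)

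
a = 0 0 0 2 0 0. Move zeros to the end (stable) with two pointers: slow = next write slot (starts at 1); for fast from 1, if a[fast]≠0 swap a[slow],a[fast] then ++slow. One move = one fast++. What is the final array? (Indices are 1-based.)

[2, 0, 0, 0, 0, 0]

slow=1 fast=1: a[fast]=0, fast++
slow=1 fast=2: a[fast]=0, fast++
slow=1 fast=3: a[fast]=0, fast++
slow=1 fast=4: a[fast]=2≠0 swap→a[1]=2, slow++,fast++
slow=2 fast=5: a[fast]=0, fast++
slow=2 fast=6: a[fast]=0, fast++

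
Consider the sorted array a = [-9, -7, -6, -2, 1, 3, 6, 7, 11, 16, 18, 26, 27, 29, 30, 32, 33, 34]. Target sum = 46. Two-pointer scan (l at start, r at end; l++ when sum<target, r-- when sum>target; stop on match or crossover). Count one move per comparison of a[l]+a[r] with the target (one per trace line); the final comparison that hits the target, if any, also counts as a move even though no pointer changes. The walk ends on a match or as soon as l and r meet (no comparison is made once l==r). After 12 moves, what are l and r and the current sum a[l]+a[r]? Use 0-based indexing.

[0,17] -9+34=25 <46 → l++
[1,17] -7+34=27 <46 → l++
[2,17] -6+34=28 <46 → l++
[3,17] -2+34=32 <46 → l++
[4,17] 1+34=35 <46 → l++
[5,17] 3+34=37 <46 → l++
[6,17] 6+34=40 <46 → l++
[7,17] 7+34=41 <46 → l++
[8,17] 11+34=45 <46 → l++
[9,17] 16+34=50 >46 → r--
[9,16] 16+33=49 >46 → r--
[9,15] 16+32=48 >46 → r--

l=9, r=14, sum=46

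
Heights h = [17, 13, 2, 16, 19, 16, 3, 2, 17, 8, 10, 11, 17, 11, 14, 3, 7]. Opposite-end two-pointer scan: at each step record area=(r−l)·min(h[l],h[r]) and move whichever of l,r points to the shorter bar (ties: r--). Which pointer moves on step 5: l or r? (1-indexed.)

r

l=1 r=17: min(17,7)*16=112 best=112 *, r--
l=1 r=16: min(17,3)*15=45 best=112, r--
l=1 r=15: min(17,14)*14=196 best=196 *, r--
l=1 r=14: min(17,11)*13=143 best=196, r--
l=1 r=13: min(17,17)*12=204 best=204 *, r--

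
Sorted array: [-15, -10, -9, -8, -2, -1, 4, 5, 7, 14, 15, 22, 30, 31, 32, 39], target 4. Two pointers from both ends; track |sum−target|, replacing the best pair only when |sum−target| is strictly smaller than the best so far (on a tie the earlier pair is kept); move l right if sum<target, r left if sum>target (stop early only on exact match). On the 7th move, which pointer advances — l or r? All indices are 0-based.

l=0 r=15: -15+39=24 d=20 *, r--
l=0 r=14: -15+32=17 d=13 *, r--
l=0 r=13: -15+31=16 d=12 *, r--
l=0 r=12: -15+30=15 d=11 *, r--
l=0 r=11: -15+22=7 d=3 *, r--
l=0 r=10: -15+15=0 d=4, l++
l=1 r=10: -10+15=5 d=1 *, r--

r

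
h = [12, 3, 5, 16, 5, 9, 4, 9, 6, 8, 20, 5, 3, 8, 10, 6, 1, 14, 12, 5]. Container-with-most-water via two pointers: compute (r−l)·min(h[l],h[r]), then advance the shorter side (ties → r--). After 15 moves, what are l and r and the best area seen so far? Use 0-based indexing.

l=0 r=19: min(12,5)*19=95 best=95 *, r--
l=0 r=18: min(12,12)*18=216 best=216 *, r--
l=0 r=17: min(12,14)*17=204 best=216, l++
l=1 r=17: min(3,14)*16=48 best=216, l++
l=2 r=17: min(5,14)*15=75 best=216, l++
l=3 r=17: min(16,14)*14=196 best=216, r--
l=3 r=16: min(16,1)*13=13 best=216, r--
l=3 r=15: min(16,6)*12=72 best=216, r--
l=3 r=14: min(16,10)*11=110 best=216, r--
l=3 r=13: min(16,8)*10=80 best=216, r--
l=3 r=12: min(16,3)*9=27 best=216, r--
l=3 r=11: min(16,5)*8=40 best=216, r--
l=3 r=10: min(16,20)*7=112 best=216, l++
l=4 r=10: min(5,20)*6=30 best=216, l++
l=5 r=10: min(9,20)*5=45 best=216, l++

l=6, r=10, best area=216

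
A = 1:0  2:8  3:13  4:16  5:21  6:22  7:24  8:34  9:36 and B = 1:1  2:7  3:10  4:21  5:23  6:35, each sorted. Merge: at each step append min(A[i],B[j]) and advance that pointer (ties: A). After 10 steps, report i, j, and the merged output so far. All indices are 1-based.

i=7, j=5, merged so far=[0, 1, 7, 8, 10, 13, 16, 21, 21, 22]

i=1 j=1: A[i]=0<=B[j]=1 take 0, i++
i=2 j=1: A[i]=8>B[j]=1 take 1, j++
i=2 j=2: A[i]=8>B[j]=7 take 7, j++
i=2 j=3: A[i]=8<=B[j]=10 take 8, i++
i=3 j=3: A[i]=13>B[j]=10 take 10, j++
i=3 j=4: A[i]=13<=B[j]=21 take 13, i++
i=4 j=4: A[i]=16<=B[j]=21 take 16, i++
i=5 j=4: A[i]=21<=B[j]=21 take 21, i++
i=6 j=4: A[i]=22>B[j]=21 take 21, j++
i=6 j=5: A[i]=22<=B[j]=23 take 22, i++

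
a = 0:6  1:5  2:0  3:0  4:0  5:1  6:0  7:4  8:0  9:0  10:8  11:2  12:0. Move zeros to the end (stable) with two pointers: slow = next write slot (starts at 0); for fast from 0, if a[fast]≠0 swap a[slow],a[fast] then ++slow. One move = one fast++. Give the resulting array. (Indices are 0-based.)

[6, 5, 1, 4, 8, 2, 0, 0, 0, 0, 0, 0, 0]

slow=0 fast=0: a[fast]=6≠0 swap→a[0]=6, slow++,fast++
slow=1 fast=1: a[fast]=5≠0 swap→a[1]=5, slow++,fast++
slow=2 fast=2: a[fast]=0, fast++
slow=2 fast=3: a[fast]=0, fast++
slow=2 fast=4: a[fast]=0, fast++
slow=2 fast=5: a[fast]=1≠0 swap→a[2]=1, slow++,fast++
slow=3 fast=6: a[fast]=0, fast++
slow=3 fast=7: a[fast]=4≠0 swap→a[3]=4, slow++,fast++
slow=4 fast=8: a[fast]=0, fast++
slow=4 fast=9: a[fast]=0, fast++
slow=4 fast=10: a[fast]=8≠0 swap→a[4]=8, slow++,fast++
slow=5 fast=11: a[fast]=2≠0 swap→a[5]=2, slow++,fast++
slow=6 fast=12: a[fast]=0, fast++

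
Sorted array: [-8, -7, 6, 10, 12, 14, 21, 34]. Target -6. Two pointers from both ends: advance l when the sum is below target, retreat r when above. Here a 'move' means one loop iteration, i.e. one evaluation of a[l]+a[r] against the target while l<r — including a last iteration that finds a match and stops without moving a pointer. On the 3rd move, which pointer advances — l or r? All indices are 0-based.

r

[0,7] -8+34=26 >-6 → r--
[0,6] -8+21=13 >-6 → r--
[0,5] -8+14=6 >-6 → r--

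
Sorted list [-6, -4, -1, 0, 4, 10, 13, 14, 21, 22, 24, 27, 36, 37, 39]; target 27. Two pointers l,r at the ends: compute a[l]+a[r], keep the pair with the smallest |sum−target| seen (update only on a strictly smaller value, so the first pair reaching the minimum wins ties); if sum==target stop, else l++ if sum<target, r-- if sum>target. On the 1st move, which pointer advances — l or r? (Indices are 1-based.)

[1,15] -6+39=33 d=6 * → r--

r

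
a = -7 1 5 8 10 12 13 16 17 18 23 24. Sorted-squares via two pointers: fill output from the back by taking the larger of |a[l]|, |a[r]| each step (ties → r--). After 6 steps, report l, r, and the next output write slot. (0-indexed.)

[0,11] |-7|<=|24| out[11]=576 → r--
[0,10] |-7|<=|23| out[10]=529 → r--
[0,9] |-7|<=|18| out[9]=324 → r--
[0,8] |-7|<=|17| out[8]=289 → r--
[0,7] |-7|<=|16| out[7]=256 → r--
[0,6] |-7|<=|13| out[6]=169 → r--

l=0, r=5, next write slot=5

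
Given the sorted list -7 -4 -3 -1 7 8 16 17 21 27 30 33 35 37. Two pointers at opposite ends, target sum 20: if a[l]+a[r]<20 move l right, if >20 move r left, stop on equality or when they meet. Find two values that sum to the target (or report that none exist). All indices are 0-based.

l=0 r=13: -7+37=30 >20, r--
l=0 r=12: -7+35=28 >20, r--
l=0 r=11: -7+33=26 >20, r--
l=0 r=10: -7+30=23 >20, r--
l=0 r=9: -7+27=20, found

(-7, 27)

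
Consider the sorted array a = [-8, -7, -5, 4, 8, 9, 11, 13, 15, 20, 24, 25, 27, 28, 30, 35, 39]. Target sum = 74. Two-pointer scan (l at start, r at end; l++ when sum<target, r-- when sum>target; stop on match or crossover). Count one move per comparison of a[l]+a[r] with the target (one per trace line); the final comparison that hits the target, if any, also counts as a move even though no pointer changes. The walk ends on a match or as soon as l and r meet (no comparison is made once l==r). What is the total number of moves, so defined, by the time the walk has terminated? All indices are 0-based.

16 moves

l=0 r=16: -8+39=31 <74, l++
l=1 r=16: -7+39=32 <74, l++
l=2 r=16: -5+39=34 <74, l++
l=3 r=16: 4+39=43 <74, l++
l=4 r=16: 8+39=47 <74, l++
l=5 r=16: 9+39=48 <74, l++
l=6 r=16: 11+39=50 <74, l++
l=7 r=16: 13+39=52 <74, l++
l=8 r=16: 15+39=54 <74, l++
l=9 r=16: 20+39=59 <74, l++
l=10 r=16: 24+39=63 <74, l++
l=11 r=16: 25+39=64 <74, l++
l=12 r=16: 27+39=66 <74, l++
l=13 r=16: 28+39=67 <74, l++
l=14 r=16: 30+39=69 <74, l++
l=15 r=16: 35+39=74, found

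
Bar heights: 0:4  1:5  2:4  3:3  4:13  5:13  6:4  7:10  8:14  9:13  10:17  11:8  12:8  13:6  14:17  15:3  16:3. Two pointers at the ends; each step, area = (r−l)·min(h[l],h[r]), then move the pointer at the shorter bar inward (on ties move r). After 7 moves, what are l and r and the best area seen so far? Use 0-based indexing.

[0,16] min(4,3)*16=48 best=48 * → r--
[0,15] min(4,3)*15=45 best=48 → r--
[0,14] min(4,17)*14=56 best=56 * → l++
[1,14] min(5,17)*13=65 best=65 * → l++
[2,14] min(4,17)*12=48 best=65 → l++
[3,14] min(3,17)*11=33 best=65 → l++
[4,14] min(13,17)*10=130 best=130 * → l++

l=5, r=14, best area=130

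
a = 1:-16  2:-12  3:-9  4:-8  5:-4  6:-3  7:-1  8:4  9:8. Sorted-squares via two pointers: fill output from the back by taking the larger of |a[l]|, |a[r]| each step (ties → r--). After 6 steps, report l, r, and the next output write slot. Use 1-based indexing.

[1,9] |-16|>|8| out[9]=256 → l++
[2,9] |-12|>|8| out[8]=144 → l++
[3,9] |-9|>|8| out[7]=81 → l++
[4,9] |-8|<=|8| out[6]=64 → r--
[4,8] |-8|>|4| out[5]=64 → l++
[5,8] |-4|<=|4| out[4]=16 → r--

l=5, r=7, next write slot=3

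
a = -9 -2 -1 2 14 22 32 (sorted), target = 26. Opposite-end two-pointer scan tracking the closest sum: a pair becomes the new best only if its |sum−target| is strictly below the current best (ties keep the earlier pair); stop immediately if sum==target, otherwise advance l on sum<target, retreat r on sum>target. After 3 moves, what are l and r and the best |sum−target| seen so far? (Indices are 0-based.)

l=0 r=6: -9+32=23 d=3 *, l++
l=1 r=6: -2+32=30 d=4, r--
l=1 r=5: -2+22=20 d=6, l++

l=2, r=5, best |Δ|=3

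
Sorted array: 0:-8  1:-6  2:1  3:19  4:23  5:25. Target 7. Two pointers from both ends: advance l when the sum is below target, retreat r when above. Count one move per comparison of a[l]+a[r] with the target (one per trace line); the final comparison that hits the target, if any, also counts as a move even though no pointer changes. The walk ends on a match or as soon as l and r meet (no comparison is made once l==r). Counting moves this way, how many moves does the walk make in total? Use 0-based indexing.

l=0 r=5: -8+25=17 >7, r--
l=0 r=4: -8+23=15 >7, r--
l=0 r=3: -8+19=11 >7, r--
l=0 r=2: -8+1=-7 <7, l++
l=1 r=2: -6+1=-5 <7, l++

5 moves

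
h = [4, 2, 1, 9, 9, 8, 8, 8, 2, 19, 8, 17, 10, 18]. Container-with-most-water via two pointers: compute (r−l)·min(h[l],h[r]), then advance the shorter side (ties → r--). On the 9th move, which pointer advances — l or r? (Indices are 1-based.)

[1,14] min(4,18)*13=52 best=52 * → l++
[2,14] min(2,18)*12=24 best=52 → l++
[3,14] min(1,18)*11=11 best=52 → l++
[4,14] min(9,18)*10=90 best=90 * → l++
[5,14] min(9,18)*9=81 best=90 → l++
[6,14] min(8,18)*8=64 best=90 → l++
[7,14] min(8,18)*7=56 best=90 → l++
[8,14] min(8,18)*6=48 best=90 → l++
[9,14] min(2,18)*5=10 best=90 → l++

l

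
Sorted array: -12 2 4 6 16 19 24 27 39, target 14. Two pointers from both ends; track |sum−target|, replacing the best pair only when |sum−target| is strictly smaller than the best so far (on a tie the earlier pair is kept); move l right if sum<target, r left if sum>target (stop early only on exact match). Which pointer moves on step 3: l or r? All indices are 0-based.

[0,8] -12+39=27 d=13 * → r--
[0,7] -12+27=15 d=1 * → r--
[0,6] -12+24=12 d=2 → l++

l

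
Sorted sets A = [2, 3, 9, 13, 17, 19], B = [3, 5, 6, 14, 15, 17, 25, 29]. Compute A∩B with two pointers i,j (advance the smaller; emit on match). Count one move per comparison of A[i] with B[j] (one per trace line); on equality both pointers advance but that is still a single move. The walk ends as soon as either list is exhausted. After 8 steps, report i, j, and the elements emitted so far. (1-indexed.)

i=5, j=6, emitted=[3]

[i=1,j=1] 2<3 → i++
[i=2,j=1] 3==3 emit → i++,j++
[i=3,j=2] 9>5 → j++
[i=3,j=3] 9>6 → j++
[i=3,j=4] 9<14 → i++
[i=4,j=4] 13<14 → i++
[i=5,j=4] 17>14 → j++
[i=5,j=5] 17>15 → j++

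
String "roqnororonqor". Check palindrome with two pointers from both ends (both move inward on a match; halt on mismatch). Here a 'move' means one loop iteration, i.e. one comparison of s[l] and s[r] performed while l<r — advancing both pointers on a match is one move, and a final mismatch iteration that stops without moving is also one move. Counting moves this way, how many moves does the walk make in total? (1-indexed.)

6 moves

[1,13] 'r'=='r' → l++,r--
[2,12] 'o'=='o' → l++,r--
[3,11] 'q'=='q' → l++,r--
[4,10] 'n'=='n' → l++,r--
[5,9] 'o'=='o' → l++,r--
[6,8] 'r'=='r' → l++,r--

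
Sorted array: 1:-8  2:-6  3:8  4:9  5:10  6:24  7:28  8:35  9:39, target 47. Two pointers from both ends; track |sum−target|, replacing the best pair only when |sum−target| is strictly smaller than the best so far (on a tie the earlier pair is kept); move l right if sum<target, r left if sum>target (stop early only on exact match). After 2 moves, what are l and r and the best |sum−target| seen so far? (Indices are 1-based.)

l=1 r=9: -8+39=31 d=16 *, l++
l=2 r=9: -6+39=33 d=14 *, l++

l=3, r=9, best |Δ|=14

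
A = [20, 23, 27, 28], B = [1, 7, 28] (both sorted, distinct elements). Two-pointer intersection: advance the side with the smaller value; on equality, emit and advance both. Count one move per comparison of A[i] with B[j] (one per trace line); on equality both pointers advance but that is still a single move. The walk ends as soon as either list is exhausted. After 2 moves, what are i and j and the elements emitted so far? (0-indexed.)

[i=0,j=0] 20>1 → j++
[i=0,j=1] 20>7 → j++

i=0, j=2, emitted=[]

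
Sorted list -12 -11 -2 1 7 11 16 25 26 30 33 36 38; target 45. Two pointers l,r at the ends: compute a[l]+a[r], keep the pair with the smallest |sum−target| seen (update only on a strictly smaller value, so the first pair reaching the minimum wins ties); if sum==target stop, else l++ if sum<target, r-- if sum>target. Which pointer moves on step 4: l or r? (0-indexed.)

l=0 r=12: -12+38=26 d=19 *, l++
l=1 r=12: -11+38=27 d=18 *, l++
l=2 r=12: -2+38=36 d=9 *, l++
l=3 r=12: 1+38=39 d=6 *, l++

l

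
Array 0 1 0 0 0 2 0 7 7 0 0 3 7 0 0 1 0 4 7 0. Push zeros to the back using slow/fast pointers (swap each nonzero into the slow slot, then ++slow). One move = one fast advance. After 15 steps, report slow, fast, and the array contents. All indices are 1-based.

(s=1,f=1) a[fast]=0 → fast++
(s=1,f=2) a[fast]=1≠0 swap→a[1]=1 → slow++,fast++
(s=2,f=3) a[fast]=0 → fast++
(s=2,f=4) a[fast]=0 → fast++
(s=2,f=5) a[fast]=0 → fast++
(s=2,f=6) a[fast]=2≠0 swap→a[2]=2 → slow++,fast++
(s=3,f=7) a[fast]=0 → fast++
(s=3,f=8) a[fast]=7≠0 swap→a[3]=7 → slow++,fast++
(s=4,f=9) a[fast]=7≠0 swap→a[4]=7 → slow++,fast++
(s=5,f=10) a[fast]=0 → fast++
(s=5,f=11) a[fast]=0 → fast++
(s=5,f=12) a[fast]=3≠0 swap→a[5]=3 → slow++,fast++
(s=6,f=13) a[fast]=7≠0 swap→a[6]=7 → slow++,fast++
(s=7,f=14) a[fast]=0 → fast++
(s=7,f=15) a[fast]=0 → fast++

slow=7, fast=16, a=[1, 2, 7, 7, 3, 7, 0, 0, 0, 0, 0, 0, 0, 0, 0, 1, 0, 4, 7, 0]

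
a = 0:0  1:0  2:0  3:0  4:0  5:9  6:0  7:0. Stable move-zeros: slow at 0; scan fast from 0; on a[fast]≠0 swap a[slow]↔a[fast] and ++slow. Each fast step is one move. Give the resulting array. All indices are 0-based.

[9, 0, 0, 0, 0, 0, 0, 0]

(s=0,f=0) a[fast]=0 → fast++
(s=0,f=1) a[fast]=0 → fast++
(s=0,f=2) a[fast]=0 → fast++
(s=0,f=3) a[fast]=0 → fast++
(s=0,f=4) a[fast]=0 → fast++
(s=0,f=5) a[fast]=9≠0 swap→a[0]=9 → slow++,fast++
(s=1,f=6) a[fast]=0 → fast++
(s=1,f=7) a[fast]=0 → fast++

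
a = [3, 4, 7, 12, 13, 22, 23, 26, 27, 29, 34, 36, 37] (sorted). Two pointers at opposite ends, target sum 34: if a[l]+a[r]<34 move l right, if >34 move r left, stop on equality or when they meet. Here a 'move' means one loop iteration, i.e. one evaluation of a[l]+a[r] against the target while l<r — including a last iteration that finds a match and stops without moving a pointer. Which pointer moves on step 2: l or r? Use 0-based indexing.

r

[0,12] 3+37=40 >34 → r--
[0,11] 3+36=39 >34 → r--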